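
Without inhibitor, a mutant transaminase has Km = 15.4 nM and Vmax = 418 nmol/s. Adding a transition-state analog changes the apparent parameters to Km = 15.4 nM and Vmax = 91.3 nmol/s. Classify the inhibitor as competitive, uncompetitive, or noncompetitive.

noncompetitive

Vmax decreases (418 → 91.3 nmol/s) while Km is unchanged — pure noncompetitive inhibition.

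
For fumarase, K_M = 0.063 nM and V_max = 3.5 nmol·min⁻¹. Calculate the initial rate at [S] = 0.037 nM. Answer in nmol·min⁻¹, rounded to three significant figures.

v = Vmax·[S]/(Km + [S]) = 3.5 × 0.037 / (0.063 + 0.037)
  = 0.1295 / 0.1000 = 1.30 nmol·min⁻¹.

1.30 nmol·min⁻¹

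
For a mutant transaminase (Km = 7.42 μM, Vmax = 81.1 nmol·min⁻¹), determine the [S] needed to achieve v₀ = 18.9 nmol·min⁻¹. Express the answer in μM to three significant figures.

The required fractional saturation is v/Vmax = 18.9/81.1 = 0.2330.
Then [S]/(Km+[S]) = 0.2330 ⇒ [S] = 7.42 × 0.2330/(1 − 0.2330) = 2.25 μM.

2.25 μM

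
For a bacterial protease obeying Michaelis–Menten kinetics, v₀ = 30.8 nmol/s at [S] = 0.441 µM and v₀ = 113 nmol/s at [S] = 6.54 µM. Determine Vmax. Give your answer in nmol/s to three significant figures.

140 nmol/s

From v = Vmax[S]/(Km+[S]), each point gives Vmax = v(Km+[S])/[S].
Equating: 30.8(Km+0.441)/0.441 = 113(Km+6.54)/6.54.
69.84·Km + 30.8 = 17.28·Km + 113, so (69.84 − 17.28)·Km = 113 − 30.8.
Km = 82.20/52.56 = 1.56 µM; then Vmax = 30.8(1.56+0.441)/0.441 = 140 nmol/s.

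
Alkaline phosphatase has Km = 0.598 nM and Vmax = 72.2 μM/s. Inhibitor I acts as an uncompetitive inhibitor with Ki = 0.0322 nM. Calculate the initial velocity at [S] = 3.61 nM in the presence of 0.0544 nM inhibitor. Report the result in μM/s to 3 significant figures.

25.3 μM/s

α = 1 + [I]/Ki = 1 + 0.0544/0.0322 = 2.689.
For an uncompetitive inhibitor, both parameters are divided by α, giving Vmax/α and Km/α: Km,app = 0.222 nM, Vmax,app = 26.8 μM/s.
v = Vmax,app·[S]/(Km,app + [S]) = 26.8 × 3.61/(0.222 + 3.61) = 25.3 μM/s.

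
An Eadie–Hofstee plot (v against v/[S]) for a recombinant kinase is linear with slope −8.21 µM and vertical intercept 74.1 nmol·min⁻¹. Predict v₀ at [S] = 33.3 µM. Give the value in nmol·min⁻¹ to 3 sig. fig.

In the Eadie–Hofstee form v = Vmax − Km·(v/[S]), the slope is −Km and the intercept is Vmax, so Km = 8.21 µM and Vmax = 74.1 nmol·min⁻¹.
v = 74.1 × 33.3/(8.21 + 33.3) = 59.4 nmol·min⁻¹.

59.4 nmol·min⁻¹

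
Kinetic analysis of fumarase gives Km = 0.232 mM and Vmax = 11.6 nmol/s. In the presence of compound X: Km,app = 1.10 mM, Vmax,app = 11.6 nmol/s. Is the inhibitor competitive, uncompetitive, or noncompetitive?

Km increases (0.232 → 1.10 mM) while Vmax is unchanged — the hallmark of competitive inhibition.

competitive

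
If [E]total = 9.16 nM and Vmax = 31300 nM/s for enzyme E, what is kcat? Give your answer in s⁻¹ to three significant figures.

kcat = Vmax/[E]total = 31300 nM/s / 9.16 nM = 3420 s⁻¹.

3420 s⁻¹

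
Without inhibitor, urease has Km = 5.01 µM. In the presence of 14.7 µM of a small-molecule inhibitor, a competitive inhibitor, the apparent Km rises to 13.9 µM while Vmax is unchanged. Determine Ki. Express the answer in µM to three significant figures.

Competitive: Km,app = α·Km with α = 1 + [I]/Ki.
α = Km,app/Km = 13.9/5.01 = 2.774.
Since α = 1 + [I]/Ki, [I]/Ki = 2.774 − 1 = 1.774 and Ki = 14.7/1.774 = 8.28 µM.

8.28 µM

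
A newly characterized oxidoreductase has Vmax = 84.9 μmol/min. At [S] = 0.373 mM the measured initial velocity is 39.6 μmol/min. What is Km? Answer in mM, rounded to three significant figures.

0.427 mM

From v = Vmax[S]/(Km+[S]), Km = [S](Vmax − v)/v.
Km = 0.373 × (84.9 − 39.6) / 39.6 = 16.90/39.6 = 0.427 mM.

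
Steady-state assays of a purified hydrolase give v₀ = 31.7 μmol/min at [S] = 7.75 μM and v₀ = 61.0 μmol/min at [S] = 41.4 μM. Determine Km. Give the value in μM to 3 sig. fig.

In reciprocal form, 1/v = (Km/Vmax)·(1/[S]) + 1/Vmax. The two points give (1/[S], 1/v) = (0.1290, 0.03155) and (0.02415, 0.01639).
Slope = (0.03155 − 0.01639)/(0.1290 − 0.02415) = 0.1445; intercept = 0.03155 − 0.1445×0.1290 = 0.01290.
Vmax = 1/intercept = 77.5 μmol/min; Km = slope × Vmax = 0.1445 × 77.5 = 11.2 μM.

11.2 μM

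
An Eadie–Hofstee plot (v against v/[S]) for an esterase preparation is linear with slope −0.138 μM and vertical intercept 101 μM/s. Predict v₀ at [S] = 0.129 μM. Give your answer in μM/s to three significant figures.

48.8 μM/s

In the Eadie–Hofstee form v = Vmax − Km·(v/[S]), the slope is −Km and the intercept is Vmax, so Km = 0.138 μM and Vmax = 101 μM/s.
v = 101 × 0.129/(0.138 + 0.129) = 48.8 μM/s.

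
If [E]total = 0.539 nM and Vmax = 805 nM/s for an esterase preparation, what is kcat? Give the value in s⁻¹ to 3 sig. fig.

1490 s⁻¹

kcat = Vmax/[E]total = 805 nM/s / 0.539 nM = 1490 s⁻¹.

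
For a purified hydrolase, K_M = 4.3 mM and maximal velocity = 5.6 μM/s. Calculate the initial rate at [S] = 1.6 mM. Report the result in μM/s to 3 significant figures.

v = Vmax·[S]/(Km + [S]) = 5.6 × 1.6 / (4.3 + 1.6)
  = 8.960 / 5.900 = 1.52 μM/s.

1.52 μM/s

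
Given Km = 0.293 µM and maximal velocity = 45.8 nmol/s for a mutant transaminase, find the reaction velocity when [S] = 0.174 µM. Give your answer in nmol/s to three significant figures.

17.1 nmol/s

v = Vmax·[S]/(Km + [S]) = 45.8 × 0.174 / (0.293 + 0.174)
  = 7.969 / 0.4670 = 17.1 nmol/s.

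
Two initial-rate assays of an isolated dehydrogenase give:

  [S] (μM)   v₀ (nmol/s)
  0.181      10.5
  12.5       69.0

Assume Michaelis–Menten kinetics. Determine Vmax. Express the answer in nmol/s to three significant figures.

75.2 nmol/s

From v = Vmax[S]/(Km+[S]), each point gives Vmax = v(Km+[S])/[S].
Equating: 10.5(Km+0.181)/0.181 = 69.0(Km+12.5)/12.5.
58.01·Km + 10.5 = 5.520·Km + 69.0, so (58.01 − 5.520)·Km = 69.0 − 10.5.
Km = 58.50/52.49 = 1.11 μM; then Vmax = 10.5(1.11+0.181)/0.181 = 75.2 nmol/s.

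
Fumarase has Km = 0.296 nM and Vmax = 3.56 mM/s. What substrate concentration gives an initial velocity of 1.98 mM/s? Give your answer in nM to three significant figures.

Rearranging v = Vmax[S]/(Km+[S]) gives [S] = Km·v/(Vmax − v).
[S] = 0.296 × 1.98 / (3.56 − 1.98) = 0.5861/1.580 = 0.371 nM.

0.371 nM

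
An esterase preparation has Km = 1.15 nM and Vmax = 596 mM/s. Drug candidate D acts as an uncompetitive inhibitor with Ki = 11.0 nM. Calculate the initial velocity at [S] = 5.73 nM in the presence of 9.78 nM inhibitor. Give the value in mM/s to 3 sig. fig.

285 mM/s

α = 1 + [I]/Ki = 1 + 9.78/11.0 = 1.889.
For an uncompetitive inhibitor, both parameters are divided by α, giving Vmax/α and Km/α: Km,app = 0.609 nM, Vmax,app = 315 mM/s.
v = Vmax,app·[S]/(Km,app + [S]) = 315 × 5.73/(0.609 + 5.73) = 285 mM/s.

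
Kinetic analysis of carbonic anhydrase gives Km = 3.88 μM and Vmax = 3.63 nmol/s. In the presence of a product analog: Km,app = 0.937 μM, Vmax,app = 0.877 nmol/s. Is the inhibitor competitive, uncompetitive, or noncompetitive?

Both Km and Vmax decrease by the same factor (~4.14-fold) — characteristic of uncompetitive inhibition.

uncompetitive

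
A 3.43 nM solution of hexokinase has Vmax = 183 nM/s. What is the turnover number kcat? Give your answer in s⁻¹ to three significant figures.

53.4 s⁻¹

kcat = Vmax/[E]total = 183 nM/s / 3.43 nM = 53.4 s⁻¹.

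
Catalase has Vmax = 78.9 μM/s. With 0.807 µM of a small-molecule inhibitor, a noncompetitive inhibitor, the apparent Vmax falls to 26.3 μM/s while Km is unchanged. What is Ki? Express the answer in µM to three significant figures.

Noncompetitive: Vmax,app = Vmax/α with α = 1 + [I]/Ki.
α = Vmax/Vmax,app = 78.9/26.3 = 3.000.
Ki = [I]/(α − 1) = 0.807/2.000 = 0.404 µM.

0.404 µM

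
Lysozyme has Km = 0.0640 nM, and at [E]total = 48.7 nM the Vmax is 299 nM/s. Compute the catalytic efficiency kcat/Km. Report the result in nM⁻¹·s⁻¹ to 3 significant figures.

95.9 nM⁻¹·s⁻¹

kcat = Vmax/[E]total = 299/48.7 = 6.14 s⁻¹.
kcat/Km = 6.14/0.0640 = 95.9 nM⁻¹·s⁻¹.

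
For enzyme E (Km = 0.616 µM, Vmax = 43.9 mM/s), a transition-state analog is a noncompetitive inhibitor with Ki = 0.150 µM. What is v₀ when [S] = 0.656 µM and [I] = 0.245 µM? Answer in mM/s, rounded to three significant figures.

8.60 mM/s

α = 1 + [I]/Ki = 1 + 0.245/0.150 = 2.633.
For a noncompetitive inhibitor, Vmax is reduced to Vmax/α while Km is unchanged: Km,app = 0.616 µM, Vmax,app = 16.7 mM/s.
v = Vmax,app·[S]/(Km,app + [S]) = 16.7 × 0.656/(0.616 + 0.656) = 8.60 mM/s.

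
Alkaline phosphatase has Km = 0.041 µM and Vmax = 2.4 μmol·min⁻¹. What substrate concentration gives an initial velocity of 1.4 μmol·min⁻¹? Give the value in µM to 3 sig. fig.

0.0574 µM

The required fractional saturation is v/Vmax = 1.4/2.4 = 0.5833.
Then [S]/(Km+[S]) = 0.5833 ⇒ [S] = 0.041 × 0.5833/(1 − 0.5833) = 0.0574 µM.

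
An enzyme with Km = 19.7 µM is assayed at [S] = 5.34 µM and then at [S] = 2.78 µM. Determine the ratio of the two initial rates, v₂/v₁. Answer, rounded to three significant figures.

Since Vmax cancels, v₂/v₁ = [S]₂(Km+[S]₁) / [S]₁(Km+[S]₂).
= 2.78×(19.7+5.34) / (5.34×(19.7+2.78)) = 69.61/120.0 = 0.580.

0.580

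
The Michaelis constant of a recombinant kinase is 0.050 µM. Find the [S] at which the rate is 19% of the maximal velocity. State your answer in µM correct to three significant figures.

0.0117 µM

v/Vmax = [S]/(Km+[S]) = 0.19, so [S] = Km·0.19/(1 − 0.19) = 0.050 × 0.2346.
[S] = 0.0117 µM.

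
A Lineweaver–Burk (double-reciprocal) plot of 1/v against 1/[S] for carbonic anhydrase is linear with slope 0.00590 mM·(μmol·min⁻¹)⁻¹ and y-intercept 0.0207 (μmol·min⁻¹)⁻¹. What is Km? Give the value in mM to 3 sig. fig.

0.285 mM

y-intercept = 1/Vmax ⇒ Vmax = 48.3 μmol·min⁻¹; slope = Km/Vmax ⇒ Km = slope × Vmax.
Km = 0.00590 × 48.3 = 0.285 mM.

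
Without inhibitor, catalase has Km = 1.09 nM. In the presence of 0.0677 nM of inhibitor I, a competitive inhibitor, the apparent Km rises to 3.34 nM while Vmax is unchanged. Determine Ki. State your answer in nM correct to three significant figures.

Competitive: Km,app = α·Km with α = 1 + [I]/Ki.
α = Km,app/Km = 3.34/1.09 = 3.064.
Since α = 1 + [I]/Ki, [I]/Ki = 3.064 − 1 = 2.064 and Ki = 0.0677/2.064 = 0.0328 nM.

0.0328 nM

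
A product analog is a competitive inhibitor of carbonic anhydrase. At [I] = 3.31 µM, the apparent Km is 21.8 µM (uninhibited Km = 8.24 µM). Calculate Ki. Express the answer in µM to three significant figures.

2.01 µM

Competitive: Km,app = α·Km with α = 1 + [I]/Ki.
α = Km,app/Km = 21.8/8.24 = 2.646.
Ki = [I]/(α − 1) = 3.31/1.646 = 2.01 µM.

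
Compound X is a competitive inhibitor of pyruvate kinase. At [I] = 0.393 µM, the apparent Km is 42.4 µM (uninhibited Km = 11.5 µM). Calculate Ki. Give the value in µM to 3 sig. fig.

0.146 µM

Competitive: Km,app = α·Km with α = 1 + [I]/Ki.
α = Km,app/Km = 42.4/11.5 = 3.687.
Ki = [I]/(α − 1) = 0.393/2.687 = 0.146 µM.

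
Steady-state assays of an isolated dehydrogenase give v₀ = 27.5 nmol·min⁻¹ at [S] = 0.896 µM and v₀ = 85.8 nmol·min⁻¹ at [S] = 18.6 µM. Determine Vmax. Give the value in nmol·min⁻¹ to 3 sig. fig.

96.1 nmol·min⁻¹

From v = Vmax[S]/(Km+[S]), each point gives Vmax = v(Km+[S])/[S].
Equating: 27.5(Km+0.896)/0.896 = 85.8(Km+18.6)/18.6.
30.69·Km + 27.5 = 4.613·Km + 85.8, so (30.69 − 4.613)·Km = 85.8 − 27.5.
Km = 58.30/26.08 = 2.24 µM; then Vmax = 27.5(2.24+0.896)/0.896 = 96.1 nmol·min⁻¹.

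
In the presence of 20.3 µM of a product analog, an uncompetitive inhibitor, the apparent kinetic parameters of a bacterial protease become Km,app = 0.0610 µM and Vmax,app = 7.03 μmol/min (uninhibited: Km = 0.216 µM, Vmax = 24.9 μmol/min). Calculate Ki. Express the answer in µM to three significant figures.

7.99 µM

Uncompetitive: Vmax,app = Vmax/α (and Km,app = Km/α) with α = 1 + [I]/Ki.
α = Vmax/Vmax,app = 24.9/7.03 = 3.542.
Since α = 1 + [I]/Ki, [I]/Ki = 3.542 − 1 = 2.542 and Ki = 20.3/2.542 = 7.99 µM.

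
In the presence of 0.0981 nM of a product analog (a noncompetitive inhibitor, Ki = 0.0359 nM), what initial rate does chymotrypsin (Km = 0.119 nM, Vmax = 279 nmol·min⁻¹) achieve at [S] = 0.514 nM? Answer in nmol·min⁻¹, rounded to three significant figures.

α = 1 + [I]/Ki = 1 + 0.0981/0.0359 = 3.733.
For a noncompetitive inhibitor, Vmax is reduced to Vmax/α while Km is unchanged: Km,app = 0.119 nM, Vmax,app = 74.7 nmol·min⁻¹.
v = Vmax,app·[S]/(Km,app + [S]) = 74.7 × 0.514/(0.119 + 0.514) = 60.7 nmol·min⁻¹.

60.7 nmol·min⁻¹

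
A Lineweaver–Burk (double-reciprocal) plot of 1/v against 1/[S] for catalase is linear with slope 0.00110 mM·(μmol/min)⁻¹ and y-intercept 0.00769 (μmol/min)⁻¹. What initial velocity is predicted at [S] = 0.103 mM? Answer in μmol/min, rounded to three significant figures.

54.4 μmol/min

The y-intercept is 1/Vmax, so Vmax = 1/0.00769 = 130 μmol/min.
The slope is Km/Vmax, so Km = 0.00110 × 130 = 0.143 mM.
Then v = 130 × 0.103/(0.143 + 0.103) = 54.4 μmol/min.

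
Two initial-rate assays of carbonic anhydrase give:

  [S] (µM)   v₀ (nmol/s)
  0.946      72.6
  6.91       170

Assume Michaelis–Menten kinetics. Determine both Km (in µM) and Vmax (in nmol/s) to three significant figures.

From v = Vmax[S]/(Km+[S]), each point gives Vmax = v(Km+[S])/[S].
Equating: 72.6(Km+0.946)/0.946 = 170(Km+6.91)/6.91.
76.74·Km + 72.6 = 24.60·Km + 170, so (76.74 − 24.60)·Km = 170 − 72.6.
Km = 97.40/52.14 = 1.87 µM; then Vmax = 72.6(1.87+0.946)/0.946 = 216 nmol/s.

Km = 1.87 µM; Vmax = 216 nmol/s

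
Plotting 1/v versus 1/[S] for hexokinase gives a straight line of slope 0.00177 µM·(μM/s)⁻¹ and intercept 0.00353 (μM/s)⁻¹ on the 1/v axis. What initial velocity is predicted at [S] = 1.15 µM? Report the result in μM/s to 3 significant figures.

197 μM/s

The y-intercept is 1/Vmax, so Vmax = 1/0.00353 = 283 μM/s.
The slope is Km/Vmax, so Km = 0.00177 × 283 = 0.501 µM.
Then v = 283 × 1.15/(0.501 + 1.15) = 197 μM/s.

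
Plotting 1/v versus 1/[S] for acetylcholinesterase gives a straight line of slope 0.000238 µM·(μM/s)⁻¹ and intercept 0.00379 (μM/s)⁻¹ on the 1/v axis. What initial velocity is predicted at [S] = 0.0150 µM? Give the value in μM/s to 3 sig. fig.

50.9 μM/s

The y-intercept is 1/Vmax, so Vmax = 1/0.00379 = 264 μM/s.
The slope is Km/Vmax, so Km = 0.000238 × 264 = 0.0628 µM.
Then v = 264 × 0.0150/(0.0628 + 0.0150) = 50.9 μM/s.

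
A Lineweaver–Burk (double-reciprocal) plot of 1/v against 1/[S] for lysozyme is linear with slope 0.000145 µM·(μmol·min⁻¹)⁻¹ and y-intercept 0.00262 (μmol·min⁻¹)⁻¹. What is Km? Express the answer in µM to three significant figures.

0.0553 µM

y-intercept = 1/Vmax ⇒ Vmax = 382 μmol·min⁻¹; slope = Km/Vmax ⇒ Km = slope × Vmax.
Km = 0.000145 × 382 = 0.0553 µM.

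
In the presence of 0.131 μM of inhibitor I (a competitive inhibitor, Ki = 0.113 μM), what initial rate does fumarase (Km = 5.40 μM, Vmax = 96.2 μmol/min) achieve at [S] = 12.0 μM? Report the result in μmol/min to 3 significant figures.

48.8 μmol/min

With α = 1 + [I]/Ki = 1 + 0.131/0.113 = 2.159, the competitive rate law is v = Vmax[S] / (αKm + [S]).
v = 96.2×12.0 / (2.159×5.40 + 12.0) = 1154/23.66 = 48.8 μmol/min.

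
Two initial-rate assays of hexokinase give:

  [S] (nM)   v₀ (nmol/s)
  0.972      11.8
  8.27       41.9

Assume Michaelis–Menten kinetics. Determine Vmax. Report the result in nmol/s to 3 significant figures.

63.5 nmol/s

From v = Vmax[S]/(Km+[S]), each point gives Vmax = v(Km+[S])/[S].
Equating: 11.8(Km+0.972)/0.972 = 41.9(Km+8.27)/8.27.
12.14·Km + 11.8 = 5.067·Km + 41.9, so (12.14 − 5.067)·Km = 41.9 − 11.8.
Km = 30.10/7.073 = 4.26 nM; then Vmax = 11.8(4.26+0.972)/0.972 = 63.5 nmol/s.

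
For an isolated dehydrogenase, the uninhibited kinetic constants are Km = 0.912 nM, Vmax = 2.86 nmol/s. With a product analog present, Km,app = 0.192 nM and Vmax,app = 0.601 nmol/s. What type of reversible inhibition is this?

Both Km and Vmax decrease by the same factor (~4.76-fold) — characteristic of uncompetitive inhibition.

uncompetitive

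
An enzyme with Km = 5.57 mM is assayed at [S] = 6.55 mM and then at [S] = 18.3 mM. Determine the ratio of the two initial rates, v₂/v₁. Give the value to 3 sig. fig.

1.42

The fractional saturations are [S]/(Km+[S]) = 6.55/12.12 = 0.5404 and 18.3/23.87 = 0.7667.
v₂/v₁ is just their ratio: 0.7667/0.5404 = 1.42.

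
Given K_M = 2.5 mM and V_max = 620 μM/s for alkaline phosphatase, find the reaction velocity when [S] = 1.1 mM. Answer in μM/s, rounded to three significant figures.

189 μM/s

[S]/(Km+[S]) = 1.1/3.600 = 0.3056, the fractional saturation.
v = 0.3056 × Vmax = 0.3056 × 620 = 189 μM/s.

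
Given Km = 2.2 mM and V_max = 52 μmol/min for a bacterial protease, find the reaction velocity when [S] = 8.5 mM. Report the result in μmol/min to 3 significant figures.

[S]/(Km+[S]) = 8.5/10.70 = 0.7944, the fractional saturation.
v = 0.7944 × Vmax = 0.7944 × 52 = 41.3 μmol/min.

41.3 μmol/min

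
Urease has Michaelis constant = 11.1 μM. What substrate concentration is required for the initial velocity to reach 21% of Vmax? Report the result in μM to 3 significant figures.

2.95 μM

v/Vmax = [S]/(Km+[S]) = 0.21, so [S] = Km·0.21/(1 − 0.21) = 11.1 × 0.2658.
[S] = 2.95 μM.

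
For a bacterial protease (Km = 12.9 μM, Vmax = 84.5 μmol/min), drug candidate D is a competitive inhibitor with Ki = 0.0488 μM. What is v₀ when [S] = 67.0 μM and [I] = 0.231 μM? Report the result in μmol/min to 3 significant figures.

With α = 1 + [I]/Ki = 1 + 0.231/0.0488 = 5.734, the competitive rate law is v = Vmax[S] / (αKm + [S]).
v = 84.5×67.0 / (5.734×12.9 + 67.0) = 5662/141.0 = 40.2 μmol/min.

40.2 μmol/min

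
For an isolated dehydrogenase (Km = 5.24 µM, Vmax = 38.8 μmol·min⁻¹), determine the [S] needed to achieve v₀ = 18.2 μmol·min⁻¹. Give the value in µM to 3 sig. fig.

4.63 µM

Rearranging v = Vmax[S]/(Km+[S]) gives [S] = Km·v/(Vmax − v).
[S] = 5.24 × 18.2 / (38.8 − 18.2) = 95.37/20.60 = 4.63 µM.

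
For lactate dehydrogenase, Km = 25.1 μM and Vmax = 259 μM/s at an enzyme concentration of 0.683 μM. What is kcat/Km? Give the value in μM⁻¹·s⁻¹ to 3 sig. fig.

15.1 μM⁻¹·s⁻¹

kcat = Vmax/[E]total = 259/0.683 = 379 s⁻¹.
kcat/Km = 379/25.1 = 15.1 μM⁻¹·s⁻¹.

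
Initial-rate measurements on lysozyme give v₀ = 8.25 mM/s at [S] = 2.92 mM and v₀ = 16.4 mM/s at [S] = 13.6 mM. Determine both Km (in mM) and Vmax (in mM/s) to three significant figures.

In reciprocal form, 1/v = (Km/Vmax)·(1/[S]) + 1/Vmax. The two points give (1/[S], 1/v) = (0.3425, 0.1212) and (0.07353, 0.06098).
Slope = (0.1212 − 0.06098)/(0.3425 − 0.07353) = 0.2240; intercept = 0.1212 − 0.2240×0.3425 = 0.04451.
Vmax = 1/intercept = 22.5 mM/s; Km = slope × Vmax = 0.2240 × 22.5 = 5.03 mM.

Km = 5.03 mM; Vmax = 22.5 mM/s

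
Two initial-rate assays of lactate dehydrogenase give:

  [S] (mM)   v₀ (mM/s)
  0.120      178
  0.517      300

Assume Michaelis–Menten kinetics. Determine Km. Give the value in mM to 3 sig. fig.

In reciprocal form, 1/v = (Km/Vmax)·(1/[S]) + 1/Vmax. The two points give (1/[S], 1/v) = (8.333, 0.005618) and (1.934, 0.003333).
Slope = (0.005618 − 0.003333)/(8.333 − 1.934) = 0.0003570; intercept = 0.005618 − 0.0003570×8.333 = 0.002643.
Vmax = 1/intercept = 378 mM/s; Km = slope × Vmax = 0.0003570 × 378 = 0.135 mM.

0.135 mM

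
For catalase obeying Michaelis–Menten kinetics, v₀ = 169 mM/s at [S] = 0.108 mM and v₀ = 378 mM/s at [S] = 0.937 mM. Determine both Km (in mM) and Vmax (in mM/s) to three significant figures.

In reciprocal form, 1/v = (Km/Vmax)·(1/[S]) + 1/Vmax. The two points give (1/[S], 1/v) = (9.259, 0.005917) and (1.067, 0.002646).
Slope = (0.005917 − 0.002646)/(9.259 − 1.067) = 0.0003994; intercept = 0.005917 − 0.0003994×9.259 = 0.002219.
Vmax = 1/intercept = 451 mM/s; Km = slope × Vmax = 0.0003994 × 451 = 0.180 mM.

Km = 0.180 mM; Vmax = 451 mM/s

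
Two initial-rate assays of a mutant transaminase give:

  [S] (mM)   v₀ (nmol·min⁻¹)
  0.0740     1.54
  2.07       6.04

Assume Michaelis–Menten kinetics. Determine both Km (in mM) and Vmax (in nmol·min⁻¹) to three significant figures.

Km = 0.251 mM; Vmax = 6.77 nmol·min⁻¹

From v = Vmax[S]/(Km+[S]), each point gives Vmax = v(Km+[S])/[S].
Equating: 1.54(Km+0.0740)/0.0740 = 6.04(Km+2.07)/2.07.
20.81·Km + 1.54 = 2.918·Km + 6.04, so (20.81 − 2.918)·Km = 6.04 − 1.54.
Km = 4.500/17.89 = 0.251 mM; then Vmax = 1.54(0.251+0.0740)/0.0740 = 6.77 nmol·min⁻¹.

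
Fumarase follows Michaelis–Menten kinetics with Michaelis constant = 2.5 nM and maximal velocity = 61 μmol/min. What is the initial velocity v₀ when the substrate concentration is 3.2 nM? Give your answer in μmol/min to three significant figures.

[S]/(Km+[S]) = 3.2/5.700 = 0.5614, the fractional saturation.
v = 0.5614 × Vmax = 0.5614 × 61 = 34.2 μmol/min.

34.2 μmol/min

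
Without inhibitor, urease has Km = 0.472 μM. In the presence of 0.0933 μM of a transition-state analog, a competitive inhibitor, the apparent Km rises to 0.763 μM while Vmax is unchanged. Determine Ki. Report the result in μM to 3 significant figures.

Competitive: Km,app = α·Km with α = 1 + [I]/Ki.
α = Km,app/Km = 0.763/0.472 = 1.617.
Ki = [I]/(α − 1) = 0.0933/0.6165 = 0.151 μM.

0.151 μM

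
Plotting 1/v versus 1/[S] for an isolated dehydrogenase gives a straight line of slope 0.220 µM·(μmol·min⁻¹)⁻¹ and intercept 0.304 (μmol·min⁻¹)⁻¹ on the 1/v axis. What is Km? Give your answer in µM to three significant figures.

0.724 µM

y-intercept = 1/Vmax ⇒ Vmax = 3.29 μmol·min⁻¹; slope = Km/Vmax ⇒ Km = slope × Vmax.
Km = 0.220 × 3.29 = 0.724 µM.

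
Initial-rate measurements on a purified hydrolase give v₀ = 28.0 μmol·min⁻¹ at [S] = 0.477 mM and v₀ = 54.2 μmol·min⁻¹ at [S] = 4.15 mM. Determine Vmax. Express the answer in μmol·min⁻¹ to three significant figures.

In reciprocal form, 1/v = (Km/Vmax)·(1/[S]) + 1/Vmax. The two points give (1/[S], 1/v) = (2.096, 0.03571) and (0.2410, 0.01845).
Slope = (0.03571 − 0.01845)/(2.096 − 0.2410) = 0.009304; intercept = 0.03571 − 0.009304×2.096 = 0.01621.
Vmax = 1/intercept = 61.7 μmol·min⁻¹; Km = slope × Vmax = 0.009304 × 61.7 = 0.574 mM.

61.7 μmol·min⁻¹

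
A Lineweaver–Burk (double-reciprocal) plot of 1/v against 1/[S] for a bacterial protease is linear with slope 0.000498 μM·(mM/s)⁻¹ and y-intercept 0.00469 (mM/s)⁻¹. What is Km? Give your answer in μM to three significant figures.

0.106 μM

y-intercept = 1/Vmax ⇒ Vmax = 213 mM/s; slope = Km/Vmax ⇒ Km = slope × Vmax.
Km = 0.000498 × 213 = 0.106 μM.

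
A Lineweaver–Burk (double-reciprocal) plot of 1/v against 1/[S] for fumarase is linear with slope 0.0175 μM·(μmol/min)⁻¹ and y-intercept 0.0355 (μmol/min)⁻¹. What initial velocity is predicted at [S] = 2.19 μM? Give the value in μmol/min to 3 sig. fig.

23.0 μmol/min

The y-intercept is 1/Vmax, so Vmax = 1/0.0355 = 28.2 μmol/min.
The slope is Km/Vmax, so Km = 0.0175 × 28.2 = 0.493 μM.
Then v = 28.2 × 2.19/(0.493 + 2.19) = 23.0 μmol/min.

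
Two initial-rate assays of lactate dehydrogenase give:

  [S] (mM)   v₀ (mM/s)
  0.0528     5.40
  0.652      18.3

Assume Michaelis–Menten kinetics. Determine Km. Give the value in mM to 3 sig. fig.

In reciprocal form, 1/v = (Km/Vmax)·(1/[S]) + 1/Vmax. The two points give (1/[S], 1/v) = (18.94, 0.1852) and (1.534, 0.05464).
Slope = (0.1852 − 0.05464)/(18.94 − 1.534) = 0.007500; intercept = 0.1852 − 0.007500×18.94 = 0.04314.
Vmax = 1/intercept = 23.2 mM/s; Km = slope × Vmax = 0.007500 × 23.2 = 0.174 mM.

0.174 mM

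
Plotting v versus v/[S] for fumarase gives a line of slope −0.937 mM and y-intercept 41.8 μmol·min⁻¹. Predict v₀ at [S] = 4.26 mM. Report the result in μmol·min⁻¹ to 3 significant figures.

In the Eadie–Hofstee form v = Vmax − Km·(v/[S]), the slope is −Km and the intercept is Vmax, so Km = 0.937 mM and Vmax = 41.8 μmol·min⁻¹.
v = 41.8 × 4.26/(0.937 + 4.26) = 34.3 μmol·min⁻¹.

34.3 μmol·min⁻¹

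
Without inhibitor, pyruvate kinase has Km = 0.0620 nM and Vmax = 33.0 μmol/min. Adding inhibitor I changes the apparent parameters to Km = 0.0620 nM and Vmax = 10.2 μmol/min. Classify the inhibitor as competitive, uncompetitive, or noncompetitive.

noncompetitive

Vmax decreases (33.0 → 10.2 μmol/min) while Km is unchanged — pure noncompetitive inhibition.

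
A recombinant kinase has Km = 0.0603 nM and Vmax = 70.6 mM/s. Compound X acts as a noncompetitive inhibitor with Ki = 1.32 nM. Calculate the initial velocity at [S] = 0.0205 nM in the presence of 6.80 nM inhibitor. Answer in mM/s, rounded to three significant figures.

With α = 1 + [I]/Ki = 1 + 6.80/1.32 = 6.152, the noncompetitive rate law is v = (Vmax/α)·[S] / (Km + [S]).
v = (70.6/6.152)×0.0205 / (0.0603 + 0.0205) = 0.2353/0.08080 = 2.91 mM/s.

2.91 mM/s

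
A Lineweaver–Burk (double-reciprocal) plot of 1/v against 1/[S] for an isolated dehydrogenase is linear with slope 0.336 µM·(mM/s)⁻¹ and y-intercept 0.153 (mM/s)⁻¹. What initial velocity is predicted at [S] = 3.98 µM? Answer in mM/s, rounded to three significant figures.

4.21 mM/s

The y-intercept is 1/Vmax, so Vmax = 1/0.153 = 6.54 mM/s.
The slope is Km/Vmax, so Km = 0.336 × 6.54 = 2.20 µM.
Then v = 6.54 × 3.98/(2.20 + 3.98) = 4.21 mM/s.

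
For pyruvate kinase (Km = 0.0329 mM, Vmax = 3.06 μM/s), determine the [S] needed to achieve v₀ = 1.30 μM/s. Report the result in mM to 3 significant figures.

Rearranging v = Vmax[S]/(Km+[S]) gives [S] = Km·v/(Vmax − v).
[S] = 0.0329 × 1.30 / (3.06 − 1.30) = 0.04277/1.760 = 0.0243 mM.

0.0243 mM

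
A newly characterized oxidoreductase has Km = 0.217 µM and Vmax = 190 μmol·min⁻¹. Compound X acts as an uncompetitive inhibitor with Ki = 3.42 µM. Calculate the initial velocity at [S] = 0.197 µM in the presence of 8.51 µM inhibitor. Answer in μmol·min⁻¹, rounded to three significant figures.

41.4 μmol·min⁻¹

With α = 1 + [I]/Ki = 1 + 8.51/3.42 = 3.488, the uncompetitive rate law is v = (Vmax/α)·[S] / (Km/α + [S]).
v = (190/3.488)×0.197 / (0.217/3.488 + 0.197) = 10.73/0.2592 = 41.4 μmol·min⁻¹.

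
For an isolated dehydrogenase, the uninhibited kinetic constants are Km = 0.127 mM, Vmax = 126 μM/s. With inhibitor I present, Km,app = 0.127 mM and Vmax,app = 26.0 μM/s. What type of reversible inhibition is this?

Vmax decreases (126 → 26.0 μM/s) while Km is unchanged — pure noncompetitive inhibition.

noncompetitive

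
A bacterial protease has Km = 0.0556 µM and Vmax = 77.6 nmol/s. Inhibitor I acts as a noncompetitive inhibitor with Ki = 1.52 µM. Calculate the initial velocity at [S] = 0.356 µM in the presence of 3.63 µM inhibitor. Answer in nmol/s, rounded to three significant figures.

α = 1 + [I]/Ki = 1 + 3.63/1.52 = 3.388.
For a noncompetitive inhibitor, Vmax is reduced to Vmax/α while Km is unchanged: Km,app = 0.0556 µM, Vmax,app = 22.9 nmol/s.
v = Vmax,app·[S]/(Km,app + [S]) = 22.9 × 0.356/(0.0556 + 0.356) = 19.8 nmol/s.

19.8 nmol/s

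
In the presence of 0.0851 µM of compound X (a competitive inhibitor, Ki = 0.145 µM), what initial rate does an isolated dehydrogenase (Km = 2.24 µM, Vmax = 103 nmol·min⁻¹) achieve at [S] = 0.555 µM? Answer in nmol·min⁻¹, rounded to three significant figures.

With α = 1 + [I]/Ki = 1 + 0.0851/0.145 = 1.587, the competitive rate law is v = Vmax[S] / (αKm + [S]).
v = 103×0.555 / (1.587×2.24 + 0.555) = 57.17/4.110 = 13.9 nmol·min⁻¹.

13.9 nmol·min⁻¹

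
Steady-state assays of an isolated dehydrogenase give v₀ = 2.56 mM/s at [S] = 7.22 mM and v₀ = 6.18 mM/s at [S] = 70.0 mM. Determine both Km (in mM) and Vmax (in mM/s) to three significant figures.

From v = Vmax[S]/(Km+[S]), each point gives Vmax = v(Km+[S])/[S].
Equating: 2.56(Km+7.22)/7.22 = 6.18(Km+70.0)/70.0.
0.3546·Km + 2.56 = 0.08829·Km + 6.18, so (0.3546 − 0.08829)·Km = 6.18 − 2.56.
Km = 3.620/0.2663 = 13.6 mM; then Vmax = 2.56(13.6+7.22)/7.22 = 7.38 mM/s.

Km = 13.6 mM; Vmax = 7.38 mM/s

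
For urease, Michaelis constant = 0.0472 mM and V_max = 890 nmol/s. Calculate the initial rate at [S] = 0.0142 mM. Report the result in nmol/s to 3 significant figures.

v = Vmax·[S]/(Km + [S]) = 890 × 0.0142 / (0.0472 + 0.0142)
  = 12.64 / 0.06140 = 206 nmol/s.

206 nmol/s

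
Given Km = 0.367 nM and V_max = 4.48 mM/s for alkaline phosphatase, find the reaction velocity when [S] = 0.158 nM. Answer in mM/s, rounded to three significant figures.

1.35 mM/s

v = Vmax·[S]/(Km + [S]) = 4.48 × 0.158 / (0.367 + 0.158)
  = 0.7078 / 0.5250 = 1.35 mM/s.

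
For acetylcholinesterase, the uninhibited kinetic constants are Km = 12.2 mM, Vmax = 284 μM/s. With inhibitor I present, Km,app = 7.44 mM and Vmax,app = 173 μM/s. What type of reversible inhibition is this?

Both Km and Vmax decrease by the same factor (~1.64-fold) — characteristic of uncompetitive inhibition.

uncompetitive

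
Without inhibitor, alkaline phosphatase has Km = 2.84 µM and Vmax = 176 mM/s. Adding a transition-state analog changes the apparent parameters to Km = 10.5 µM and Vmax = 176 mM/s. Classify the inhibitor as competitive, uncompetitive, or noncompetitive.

competitive

Km increases (2.84 → 10.5 µM) while Vmax is unchanged — the hallmark of competitive inhibition.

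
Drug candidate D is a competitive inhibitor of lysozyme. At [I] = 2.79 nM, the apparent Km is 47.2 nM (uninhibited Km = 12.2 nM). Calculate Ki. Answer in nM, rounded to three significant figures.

0.973 nM

Competitive: Km,app = α·Km with α = 1 + [I]/Ki.
α = Km,app/Km = 47.2/12.2 = 3.869.
Since α = 1 + [I]/Ki, [I]/Ki = 3.869 − 1 = 2.869 and Ki = 2.79/2.869 = 0.973 nM.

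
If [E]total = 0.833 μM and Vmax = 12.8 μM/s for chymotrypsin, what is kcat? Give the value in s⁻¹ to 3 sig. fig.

kcat = Vmax/[E]total = 12.8 μM/s / 0.833 μM = 15.4 s⁻¹.

15.4 s⁻¹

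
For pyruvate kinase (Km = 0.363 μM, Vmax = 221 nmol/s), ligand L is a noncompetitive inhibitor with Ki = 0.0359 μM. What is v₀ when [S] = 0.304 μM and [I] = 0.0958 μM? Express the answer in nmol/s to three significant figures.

α = 1 + [I]/Ki = 1 + 0.0958/0.0359 = 3.669.
For a noncompetitive inhibitor, Vmax is reduced to Vmax/α while Km is unchanged: Km,app = 0.363 μM, Vmax,app = 60.2 nmol/s.
v = Vmax,app·[S]/(Km,app + [S]) = 60.2 × 0.304/(0.363 + 0.304) = 27.5 nmol/s.

27.5 nmol/s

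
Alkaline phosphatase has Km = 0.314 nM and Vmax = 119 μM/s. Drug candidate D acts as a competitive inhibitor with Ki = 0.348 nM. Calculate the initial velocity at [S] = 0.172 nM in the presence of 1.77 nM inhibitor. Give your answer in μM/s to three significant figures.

9.83 μM/s

With α = 1 + [I]/Ki = 1 + 1.77/0.348 = 6.086, the competitive rate law is v = Vmax[S] / (αKm + [S]).
v = 119×0.172 / (6.086×0.314 + 0.172) = 20.47/2.083 = 9.83 μM/s.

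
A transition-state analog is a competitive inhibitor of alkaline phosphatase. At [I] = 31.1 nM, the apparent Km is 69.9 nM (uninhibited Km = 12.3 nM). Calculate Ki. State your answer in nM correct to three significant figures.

Competitive: Km,app = α·Km with α = 1 + [I]/Ki.
α = Km,app/Km = 69.9/12.3 = 5.683.
Ki = [I]/(α − 1) = 31.1/4.683 = 6.64 nM.

6.64 nM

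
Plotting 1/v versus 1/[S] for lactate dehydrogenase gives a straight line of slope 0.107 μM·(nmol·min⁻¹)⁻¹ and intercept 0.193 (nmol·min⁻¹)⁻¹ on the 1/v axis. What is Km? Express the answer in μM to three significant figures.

y-intercept = 1/Vmax ⇒ Vmax = 5.18 nmol·min⁻¹; slope = Km/Vmax ⇒ Km = slope × Vmax.
Km = 0.107 × 5.18 = 0.554 μM.

0.554 μM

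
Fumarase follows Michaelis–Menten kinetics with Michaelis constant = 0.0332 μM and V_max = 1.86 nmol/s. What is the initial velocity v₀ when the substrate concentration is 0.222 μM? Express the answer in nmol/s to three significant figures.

1.62 nmol/s

v = Vmax·[S]/(Km + [S]) = 1.86 × 0.222 / (0.0332 + 0.222)
  = 0.4129 / 0.2552 = 1.62 nmol/s.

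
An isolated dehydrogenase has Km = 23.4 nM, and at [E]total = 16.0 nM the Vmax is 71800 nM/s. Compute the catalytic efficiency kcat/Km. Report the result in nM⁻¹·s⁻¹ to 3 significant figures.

192 nM⁻¹·s⁻¹

kcat = Vmax/[E]total = 71800/16.0 = 4490 s⁻¹.
kcat/Km = 4490/23.4 = 192 nM⁻¹·s⁻¹.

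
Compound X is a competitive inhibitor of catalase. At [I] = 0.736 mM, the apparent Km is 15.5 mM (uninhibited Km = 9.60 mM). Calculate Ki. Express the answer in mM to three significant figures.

1.20 mM

Competitive: Km,app = α·Km with α = 1 + [I]/Ki.
α = Km,app/Km = 15.5/9.60 = 1.615.
Since α = 1 + [I]/Ki, [I]/Ki = 1.615 − 1 = 0.6146 and Ki = 0.736/0.6146 = 1.20 mM.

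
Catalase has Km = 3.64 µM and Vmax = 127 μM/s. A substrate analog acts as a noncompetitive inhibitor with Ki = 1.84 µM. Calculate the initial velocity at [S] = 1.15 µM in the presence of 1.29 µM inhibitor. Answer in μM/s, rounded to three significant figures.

α = 1 + [I]/Ki = 1 + 1.29/1.84 = 1.701.
For a noncompetitive inhibitor, Vmax is reduced to Vmax/α while Km is unchanged: Km,app = 3.64 µM, Vmax,app = 74.7 μM/s.
v = Vmax,app·[S]/(Km,app + [S]) = 74.7 × 1.15/(3.64 + 1.15) = 17.9 μM/s.

17.9 μM/s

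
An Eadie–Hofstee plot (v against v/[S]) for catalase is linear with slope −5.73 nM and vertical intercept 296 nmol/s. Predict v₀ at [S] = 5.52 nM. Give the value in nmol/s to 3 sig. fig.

In the Eadie–Hofstee form v = Vmax − Km·(v/[S]), the slope is −Km and the intercept is Vmax, so Km = 5.73 nM and Vmax = 296 nmol/s.
v = 296 × 5.52/(5.73 + 5.52) = 145 nmol/s.

145 nmol/s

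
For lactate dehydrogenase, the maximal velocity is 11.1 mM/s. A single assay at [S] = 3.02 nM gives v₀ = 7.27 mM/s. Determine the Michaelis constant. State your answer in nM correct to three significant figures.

From v = Vmax[S]/(Km+[S]), Km = [S](Vmax − v)/v.
Km = 3.02 × (11.1 − 7.27) / 7.27 = 11.57/7.27 = 1.59 nM.

1.59 nM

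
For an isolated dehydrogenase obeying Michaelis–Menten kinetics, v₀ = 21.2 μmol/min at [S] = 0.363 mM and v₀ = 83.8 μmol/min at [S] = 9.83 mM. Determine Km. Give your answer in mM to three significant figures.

1.26 mM

In reciprocal form, 1/v = (Km/Vmax)·(1/[S]) + 1/Vmax. The two points give (1/[S], 1/v) = (2.755, 0.04717) and (0.1017, 0.01193).
Slope = (0.04717 − 0.01193)/(2.755 − 0.1017) = 0.01328; intercept = 0.04717 − 0.01328×2.755 = 0.01058.
Vmax = 1/intercept = 94.5 μmol/min; Km = slope × Vmax = 0.01328 × 94.5 = 1.26 mM.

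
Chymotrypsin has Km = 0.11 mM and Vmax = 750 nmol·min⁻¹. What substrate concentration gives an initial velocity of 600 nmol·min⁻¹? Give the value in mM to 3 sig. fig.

0.440 mM

The required fractional saturation is v/Vmax = 600/750 = 0.8000.
Then [S]/(Km+[S]) = 0.8000 ⇒ [S] = 0.11 × 0.8000/(1 − 0.8000) = 0.440 mM.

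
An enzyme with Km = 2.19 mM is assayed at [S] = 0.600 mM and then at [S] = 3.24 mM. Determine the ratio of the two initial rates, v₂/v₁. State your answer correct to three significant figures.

2.77

Since Vmax cancels, v₂/v₁ = [S]₂(Km+[S]₁) / [S]₁(Km+[S]₂).
= 3.24×(2.19+0.600) / (0.600×(2.19+3.24)) = 9.040/3.258 = 2.77.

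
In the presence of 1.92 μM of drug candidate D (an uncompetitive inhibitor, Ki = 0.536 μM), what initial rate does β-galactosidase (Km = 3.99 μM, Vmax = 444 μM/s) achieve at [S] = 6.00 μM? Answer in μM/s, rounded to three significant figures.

84.6 μM/s

With α = 1 + [I]/Ki = 1 + 1.92/0.536 = 4.582, the uncompetitive rate law is v = (Vmax/α)·[S] / (Km/α + [S]).
v = (444/4.582)×6.00 / (3.99/4.582 + 6.00) = 581.4/6.871 = 84.6 μM/s.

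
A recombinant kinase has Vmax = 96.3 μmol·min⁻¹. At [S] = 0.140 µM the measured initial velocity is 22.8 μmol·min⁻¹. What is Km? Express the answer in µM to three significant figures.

0.451 µM

v/Vmax = 22.8/96.3 = 0.2368 = [S]/(Km+[S]).
So Km + [S] = [S]/0.2368 = 0.5913 µM, giving Km = 0.5913 − 0.140 = 0.451 µM.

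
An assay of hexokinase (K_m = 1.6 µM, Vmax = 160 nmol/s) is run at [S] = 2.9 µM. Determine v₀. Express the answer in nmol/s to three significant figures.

[S]/(Km+[S]) = 2.9/4.500 = 0.6444, the fractional saturation.
v = 0.6444 × Vmax = 0.6444 × 160 = 103 nmol/s.

103 nmol/s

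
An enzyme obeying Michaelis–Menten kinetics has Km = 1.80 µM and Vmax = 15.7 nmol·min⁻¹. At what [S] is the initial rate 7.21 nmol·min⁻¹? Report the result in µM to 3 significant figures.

The required fractional saturation is v/Vmax = 7.21/15.7 = 0.4592.
Then [S]/(Km+[S]) = 0.4592 ⇒ [S] = 1.80 × 0.4592/(1 − 0.4592) = 1.53 µM.

1.53 µM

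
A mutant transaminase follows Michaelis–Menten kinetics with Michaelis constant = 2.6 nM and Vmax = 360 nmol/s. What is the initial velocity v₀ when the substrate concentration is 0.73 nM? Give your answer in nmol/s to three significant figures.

78.9 nmol/s

v = Vmax·[S]/(Km + [S]) = 360 × 0.73 / (2.6 + 0.73)
  = 262.8 / 3.330 = 78.9 nmol/s.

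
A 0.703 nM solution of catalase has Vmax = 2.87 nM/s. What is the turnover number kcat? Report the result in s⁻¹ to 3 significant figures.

kcat = Vmax/[E]total = 2.87 nM/s / 0.703 nM = 4.08 s⁻¹.

4.08 s⁻¹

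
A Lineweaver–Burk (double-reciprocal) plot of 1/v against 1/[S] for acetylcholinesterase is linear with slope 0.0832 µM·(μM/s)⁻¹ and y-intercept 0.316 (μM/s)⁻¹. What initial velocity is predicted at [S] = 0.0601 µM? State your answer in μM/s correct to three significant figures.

0.588 μM/s

The y-intercept is 1/Vmax, so Vmax = 1/0.316 = 3.16 μM/s.
The slope is Km/Vmax, so Km = 0.0832 × 3.16 = 0.263 µM.
Then v = 3.16 × 0.0601/(0.263 + 0.0601) = 0.588 μM/s.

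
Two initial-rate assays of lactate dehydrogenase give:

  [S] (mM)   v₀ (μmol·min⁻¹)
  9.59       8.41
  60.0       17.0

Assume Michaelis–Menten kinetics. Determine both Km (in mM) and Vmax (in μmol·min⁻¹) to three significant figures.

In reciprocal form, 1/v = (Km/Vmax)·(1/[S]) + 1/Vmax. The two points give (1/[S], 1/v) = (0.1043, 0.1189) and (0.01667, 0.05882).
Slope = (0.1189 − 0.05882)/(0.1043 − 0.01667) = 0.6858; intercept = 0.1189 − 0.6858×0.1043 = 0.04739.
Vmax = 1/intercept = 21.1 μmol·min⁻¹; Km = slope × Vmax = 0.6858 × 21.1 = 14.5 mM.

Km = 14.5 mM; Vmax = 21.1 μmol·min⁻¹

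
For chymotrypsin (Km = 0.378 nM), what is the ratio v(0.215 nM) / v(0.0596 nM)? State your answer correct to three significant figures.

2.66

The fractional saturations are [S]/(Km+[S]) = 0.0596/0.4376 = 0.1362 and 0.215/0.5930 = 0.3626.
v₂/v₁ is just their ratio: 0.3626/0.1362 = 2.66.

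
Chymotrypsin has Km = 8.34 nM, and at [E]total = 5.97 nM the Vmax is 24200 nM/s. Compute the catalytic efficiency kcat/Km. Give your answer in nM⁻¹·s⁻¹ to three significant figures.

kcat = Vmax/[E]total = 24200/5.97 = 4050 s⁻¹.
kcat/Km = 4050/8.34 = 486 nM⁻¹·s⁻¹.

486 nM⁻¹·s⁻¹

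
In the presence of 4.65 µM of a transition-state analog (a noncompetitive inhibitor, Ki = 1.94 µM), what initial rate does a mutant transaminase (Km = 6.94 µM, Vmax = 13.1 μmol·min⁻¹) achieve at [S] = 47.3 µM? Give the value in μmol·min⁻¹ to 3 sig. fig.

3.36 μmol·min⁻¹

α = 1 + [I]/Ki = 1 + 4.65/1.94 = 3.397.
For a noncompetitive inhibitor, Vmax is reduced to Vmax/α while Km is unchanged: Km,app = 6.94 µM, Vmax,app = 3.86 μmol·min⁻¹.
v = Vmax,app·[S]/(Km,app + [S]) = 3.86 × 47.3/(6.94 + 47.3) = 3.36 μmol·min⁻¹.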